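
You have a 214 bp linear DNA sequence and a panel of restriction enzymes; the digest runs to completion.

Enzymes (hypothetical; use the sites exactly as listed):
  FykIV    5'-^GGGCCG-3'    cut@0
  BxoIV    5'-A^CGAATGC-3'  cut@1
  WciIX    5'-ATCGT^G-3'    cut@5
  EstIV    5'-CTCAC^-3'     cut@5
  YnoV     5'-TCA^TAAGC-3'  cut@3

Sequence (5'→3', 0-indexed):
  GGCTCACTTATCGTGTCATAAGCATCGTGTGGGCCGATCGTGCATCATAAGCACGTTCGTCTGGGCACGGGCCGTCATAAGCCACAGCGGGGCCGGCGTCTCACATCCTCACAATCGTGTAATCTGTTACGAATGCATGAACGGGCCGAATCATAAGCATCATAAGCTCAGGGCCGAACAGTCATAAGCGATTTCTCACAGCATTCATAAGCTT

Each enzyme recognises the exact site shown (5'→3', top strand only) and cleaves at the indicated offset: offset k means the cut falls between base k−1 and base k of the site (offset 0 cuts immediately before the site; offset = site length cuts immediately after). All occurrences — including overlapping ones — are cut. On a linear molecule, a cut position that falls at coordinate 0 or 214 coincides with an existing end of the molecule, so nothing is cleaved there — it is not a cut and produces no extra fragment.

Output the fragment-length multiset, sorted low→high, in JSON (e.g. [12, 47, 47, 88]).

[2,4,6,6,7,7,7,8,8,8,9,9,10,11,11,11,12,13,14,15,15,21]

Scan for sites:
  FykIV (GGGCCG, off=0): starts [30, 68, 89, 142, 170] → cuts [30, 68, 89, 142, 170]
  BxoIV (ACGAATGC, off=1): starts [128] → cuts [129]
  WciIX (ATCGTG, off=5): starts [9, 23, 36, 113] → cuts [14, 28, 41, 118]
  EstIV (CTCAC, off=5): starts [2, 99, 107, 194] → cuts [7, 104, 112, 199]
  YnoV (TCATAAGC, off=3): starts [15, 44, 74, 150, 159, 181, 204] → cuts [18, 47, 77, 153, 162, 184, 207]

Pooled cuts: [7, 14, 18, 28, 30, 41, 47, 68, 77, 89, 104, 112, 118, 129, 142, 153, 162, 170, 184, 199, 207]

Fragment lengths:
  [0,7): 7 bp
  [7,14): 7 bp
  [14,18): 4 bp
  [18,28): 10 bp
  [28,30): 2 bp
  [30,41): 11 bp
  [41,47): 6 bp
  [47,68): 21 bp
  [68,77): 9 bp
  [77,89): 12 bp
  [89,104): 15 bp
  [104,112): 8 bp
  [112,118): 6 bp
  [118,129): 11 bp
  [129,142): 13 bp
  [142,153): 11 bp
  [153,162): 9 bp
  [162,170): 8 bp
  [170,184): 14 bp
  [184,199): 15 bp
  [199,207): 8 bp
  [207,214): 7 bp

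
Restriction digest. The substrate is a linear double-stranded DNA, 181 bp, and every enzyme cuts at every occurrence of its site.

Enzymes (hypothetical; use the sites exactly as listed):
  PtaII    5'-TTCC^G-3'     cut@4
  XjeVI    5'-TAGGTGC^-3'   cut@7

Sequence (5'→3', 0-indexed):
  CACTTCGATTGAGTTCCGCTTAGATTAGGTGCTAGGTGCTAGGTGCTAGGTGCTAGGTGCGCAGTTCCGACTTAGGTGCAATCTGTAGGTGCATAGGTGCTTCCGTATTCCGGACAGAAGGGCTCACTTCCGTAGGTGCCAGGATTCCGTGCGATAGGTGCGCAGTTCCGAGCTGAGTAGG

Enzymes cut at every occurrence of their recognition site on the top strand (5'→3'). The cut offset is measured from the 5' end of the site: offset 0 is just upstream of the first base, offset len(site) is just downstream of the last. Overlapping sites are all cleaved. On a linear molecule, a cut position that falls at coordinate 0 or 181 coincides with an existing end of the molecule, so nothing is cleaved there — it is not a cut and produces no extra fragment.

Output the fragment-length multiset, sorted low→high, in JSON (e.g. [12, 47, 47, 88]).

[4,7,7,7,7,7,8,8,8,8,9,11,12,13,13,15,17,20]

Site scan:
  PtaII TTCCG/4: at [13, 64, 100, 107, 127, 144, 165] ⇒ [17, 68, 104, 111, 131, 148, 169]
  XjeVI TAGGTGC/7: at [25, 32, 39, 46, 53, 72, 85, 93, 132, 154] ⇒ [32, 39, 46, 53, 60, 79, 92, 100, 139, 161]

Pooled cuts: [17, 32, 39, 46, 53, 60, 68, 79, 92, 100, 104, 111, 131, 139, 148, 161, 169]

Fragments:
  [0,17): 17 bp
  [17,32): 15 bp
  [32,39): 7 bp
  [39,46): 7 bp
  [46,53): 7 bp
  [53,60): 7 bp
  [60,68): 8 bp
  [68,79): 11 bp
  [79,92): 13 bp
  [92,100): 8 bp
  [100,104): 4 bp
  [104,111): 7 bp
  [111,131): 20 bp
  [131,139): 8 bp
  [139,148): 9 bp
  [148,161): 13 bp
  [161,169): 8 bp
  [169,181): 12 bp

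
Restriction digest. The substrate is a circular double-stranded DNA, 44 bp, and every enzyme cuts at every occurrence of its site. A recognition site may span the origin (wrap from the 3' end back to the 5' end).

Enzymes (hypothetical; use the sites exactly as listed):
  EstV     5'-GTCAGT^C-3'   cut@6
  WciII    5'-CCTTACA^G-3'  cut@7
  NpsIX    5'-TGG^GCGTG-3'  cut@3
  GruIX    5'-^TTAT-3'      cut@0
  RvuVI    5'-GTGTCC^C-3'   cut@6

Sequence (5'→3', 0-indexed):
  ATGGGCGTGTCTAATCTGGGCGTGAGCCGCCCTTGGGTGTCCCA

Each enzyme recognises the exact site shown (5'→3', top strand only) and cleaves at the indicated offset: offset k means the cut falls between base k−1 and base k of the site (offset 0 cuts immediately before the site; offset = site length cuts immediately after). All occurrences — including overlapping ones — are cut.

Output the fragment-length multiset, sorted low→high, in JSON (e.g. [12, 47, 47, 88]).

[6,15,23]

Per-enzyme occurrences:
  EstV (GTCAGTC, off=6): no sites
  WciII (CCTTACAG, off=7): no sites
  NpsIX (TGGGCGTG, off=3): starts [1, 16] → cuts [4, 19]
  GruIX (TTAT, off=0): no sites
  RvuVI (GTGTCCC, off=6): starts [36] → cuts [42]

Pooled cuts: [4, 19, 42]

Fragment lengths:
  4→19: 15 bp
  19→42: 23 bp
  42→4 (wrap): 44-42+4 = 6 bp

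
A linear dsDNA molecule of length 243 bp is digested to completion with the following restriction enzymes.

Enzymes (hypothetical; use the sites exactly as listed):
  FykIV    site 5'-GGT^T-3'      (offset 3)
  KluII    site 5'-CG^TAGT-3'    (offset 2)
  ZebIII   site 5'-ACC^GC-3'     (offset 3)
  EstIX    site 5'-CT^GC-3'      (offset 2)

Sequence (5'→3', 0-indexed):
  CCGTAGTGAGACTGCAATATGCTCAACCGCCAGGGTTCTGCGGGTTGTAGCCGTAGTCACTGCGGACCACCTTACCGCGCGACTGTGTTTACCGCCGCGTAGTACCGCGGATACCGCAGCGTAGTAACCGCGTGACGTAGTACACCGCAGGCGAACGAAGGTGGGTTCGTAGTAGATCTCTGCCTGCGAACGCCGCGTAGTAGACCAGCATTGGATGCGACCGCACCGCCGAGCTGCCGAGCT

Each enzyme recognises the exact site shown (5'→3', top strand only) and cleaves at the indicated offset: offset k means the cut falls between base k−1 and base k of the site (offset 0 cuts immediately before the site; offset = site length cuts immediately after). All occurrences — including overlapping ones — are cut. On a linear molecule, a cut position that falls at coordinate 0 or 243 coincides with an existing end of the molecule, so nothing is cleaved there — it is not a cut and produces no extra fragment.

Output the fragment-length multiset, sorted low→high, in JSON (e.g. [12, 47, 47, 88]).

[3,3,3,4,5,6,6,6,7,8,8,8,8,8,8,8,9,9,10,12,12,15,15,17,20,25]

Per-enzyme occurrences:
  FykIV (GGTT, off=3): starts [33, 42, 163] → cuts [36, 45, 166]
  KluII (CGTAGT, off=2): starts [1, 51, 97, 119, 135, 167, 195] → cuts [3, 53, 99, 121, 137, 169, 197]
  ZebIII (ACCGC, off=3): starts [25, 73, 90, 103, 112, 126, 143, 219, 224] → cuts [28, 76, 93, 106, 115, 129, 146, 222, 227]
  EstIX (CTGC, off=2): starts [11, 37, 59, 179, 183, 233] → cuts [13, 39, 61, 181, 185, 235]

All cut coordinates (distinct, sorted): [3, 13, 28, 36, 39, 45, 53, 61, 76, 93, 99, 106, 115, 121, 129, 137, 146, 166, 169, 181, 185, 197, 222, 227, 235]

Fragments:
  [0,3): 3 bp
  [3,13): 10 bp
  [13,28): 15 bp
  [28,36): 8 bp
  [36,39): 3 bp
  [39,45): 6 bp
  [45,53): 8 bp
  [53,61): 8 bp
  [61,76): 15 bp
  [76,93): 17 bp
  [93,99): 6 bp
  [99,106): 7 bp
  [106,115): 9 bp
  [115,121): 6 bp
  [121,129): 8 bp
  [129,137): 8 bp
  [137,146): 9 bp
  [146,166): 20 bp
  [166,169): 3 bp
  [169,181): 12 bp
  [181,185): 4 bp
  [185,197): 12 bp
  [197,222): 25 bp
  [222,227): 5 bp
  [227,235): 8 bp
  [235,243): 8 bp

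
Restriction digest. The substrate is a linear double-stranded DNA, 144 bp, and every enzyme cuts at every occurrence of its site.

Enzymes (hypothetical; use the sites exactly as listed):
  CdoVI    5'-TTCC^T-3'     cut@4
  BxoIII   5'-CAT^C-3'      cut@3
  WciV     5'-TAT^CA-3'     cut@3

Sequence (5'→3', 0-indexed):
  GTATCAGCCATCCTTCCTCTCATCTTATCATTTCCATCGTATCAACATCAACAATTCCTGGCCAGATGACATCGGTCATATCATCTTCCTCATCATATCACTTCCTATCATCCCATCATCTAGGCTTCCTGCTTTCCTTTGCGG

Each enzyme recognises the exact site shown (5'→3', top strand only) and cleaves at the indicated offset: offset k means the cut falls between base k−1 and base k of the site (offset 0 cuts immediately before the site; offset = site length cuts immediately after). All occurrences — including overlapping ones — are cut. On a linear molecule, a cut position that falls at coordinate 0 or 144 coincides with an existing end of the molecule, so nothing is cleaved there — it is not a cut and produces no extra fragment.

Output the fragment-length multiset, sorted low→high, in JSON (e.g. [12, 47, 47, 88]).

[3,3,3,3,4,4,5,5,5,5,5,6,6,6,7,7,7,8,9,9,10,10,14]

Scan for sites:
  CdoVI TTCCT/4: at [13, 54, 85, 101, 125, 133] ⇒ [17, 58, 89, 105, 129, 137]
  BxoIII CATC/3: at [8, 20, 34, 45, 69, 81, 90, 108, 113, 116] ⇒ [11, 23, 37, 48, 72, 84, 93, 111, 116, 119]
  WciV TATCA/3: at [1, 25, 39, 78, 95, 105] ⇒ [4, 28, 42, 81, 98, 108]

All cut coordinates (distinct, sorted): [4, 11, 17, 23, 28, 37, 42, 48, 58, 72, 81, 84, 89, 93, 98, 105, 108, 111, 116, 119, 129, 137]

Fragments:
  [0,4): 4 bp
  [4,11): 7 bp
  [11,17): 6 bp
  [17,23): 6 bp
  [23,28): 5 bp
  [28,37): 9 bp
  [37,42): 5 bp
  [42,48): 6 bp
  [48,58): 10 bp
  [58,72): 14 bp
  [72,81): 9 bp
  [81,84): 3 bp
  [84,89): 5 bp
  [89,93): 4 bp
  [93,98): 5 bp
  [98,105): 7 bp
  [105,108): 3 bp
  [108,111): 3 bp
  [111,116): 5 bp
  [116,119): 3 bp
  [119,129): 10 bp
  [129,137): 8 bp
  [137,144): 7 bp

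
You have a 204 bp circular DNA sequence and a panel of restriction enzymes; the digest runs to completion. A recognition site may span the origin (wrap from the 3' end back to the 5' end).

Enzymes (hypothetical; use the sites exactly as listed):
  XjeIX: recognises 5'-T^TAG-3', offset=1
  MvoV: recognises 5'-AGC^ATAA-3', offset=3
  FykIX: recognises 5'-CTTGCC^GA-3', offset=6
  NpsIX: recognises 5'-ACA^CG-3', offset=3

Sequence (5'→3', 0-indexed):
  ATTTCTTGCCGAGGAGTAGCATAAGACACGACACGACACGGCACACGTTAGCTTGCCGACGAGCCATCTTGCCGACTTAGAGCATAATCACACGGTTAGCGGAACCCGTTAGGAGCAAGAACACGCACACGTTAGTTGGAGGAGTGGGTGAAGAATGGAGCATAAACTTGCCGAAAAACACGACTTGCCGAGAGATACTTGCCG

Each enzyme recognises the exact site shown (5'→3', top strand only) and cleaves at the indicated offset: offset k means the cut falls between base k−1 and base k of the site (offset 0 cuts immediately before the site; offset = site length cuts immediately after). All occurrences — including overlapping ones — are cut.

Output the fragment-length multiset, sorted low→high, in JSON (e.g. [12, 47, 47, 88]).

[3,3,4,4,5,5,6,6,7,8,8,9,9,9,10,11,11,13,14,14,16,29]

Per-enzyme occurrences:
  XjeIX (TTAG, off=1): starts [47, 76, 95, 108, 131] → cuts [48, 77, 96, 109, 132]
  MvoV (AGCATAA, off=3): starts [17, 80, 158] → cuts [20, 83, 161]
  FykIX (CTTGCCGA, off=6): starts [4, 51, 67, 166, 183, 197] → cuts [10, 57, 73, 172, 189, 203]
  NpsIX (ACACG, off=3): starts [25, 30, 35, 42, 89, 120, 126, 177] → cuts [28, 33, 38, 45, 92, 123, 129, 180]

Pooled cuts: [10, 20, 28, 33, 38, 45, 48, 57, 73, 77, 83, 92, 96, 109, 123, 129, 132, 161, 172, 180, 189, 203]

Fragments:
  10→20: 10 bp
  20→28: 8 bp
  28→33: 5 bp
  33→38: 5 bp
  38→45: 7 bp
  45→48: 3 bp
  48→57: 9 bp
  57→73: 16 bp
  73→77: 4 bp
  77→83: 6 bp
  83→92: 9 bp
  92→96: 4 bp
  96→109: 13 bp
  109→123: 14 bp
  123→129: 6 bp
  129→132: 3 bp
  132→161: 29 bp
  161→172: 11 bp
  172→180: 8 bp
  180→189: 9 bp
  189→203: 14 bp
  203→10 (wrap): 204-203+10 = 11 bp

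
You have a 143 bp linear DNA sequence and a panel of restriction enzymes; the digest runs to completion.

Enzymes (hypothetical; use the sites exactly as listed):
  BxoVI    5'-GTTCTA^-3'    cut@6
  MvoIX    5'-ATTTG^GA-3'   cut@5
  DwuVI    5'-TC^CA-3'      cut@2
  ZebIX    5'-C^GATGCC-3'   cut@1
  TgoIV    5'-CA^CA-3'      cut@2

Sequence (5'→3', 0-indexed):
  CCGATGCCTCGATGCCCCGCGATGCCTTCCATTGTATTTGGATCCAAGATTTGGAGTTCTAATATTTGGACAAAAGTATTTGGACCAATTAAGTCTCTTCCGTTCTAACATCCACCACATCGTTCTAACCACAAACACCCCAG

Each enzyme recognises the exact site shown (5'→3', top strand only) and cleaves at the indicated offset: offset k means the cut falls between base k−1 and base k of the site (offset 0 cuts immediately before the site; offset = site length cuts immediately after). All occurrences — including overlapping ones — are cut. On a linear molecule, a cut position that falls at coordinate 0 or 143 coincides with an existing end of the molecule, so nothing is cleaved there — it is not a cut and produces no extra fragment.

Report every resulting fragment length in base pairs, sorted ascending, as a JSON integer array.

Scan for sites:
  BxoVI (GTTCTA, off=6): starts [55, 101, 121] → cuts [61, 107, 127]
  MvoIX (ATTTGGA, off=5): starts [35, 48, 63, 77] → cuts [40, 53, 68, 82]
  DwuVI (TCCA, off=2): starts [27, 42, 110] → cuts [29, 44, 112]
  ZebIX (CGATGCC, off=1): starts [1, 9, 19] → cuts [2, 10, 20]
  TgoIV (CACA, off=2): starts [115, 129] → cuts [117, 131]

Pooled cuts: [2, 10, 20, 29, 40, 44, 53, 61, 68, 82, 107, 112, 117, 127, 131]

Fragment lengths:
  [0,2): 2 bp
  [2,10): 8 bp
  [10,20): 10 bp
  [20,29): 9 bp
  [29,40): 11 bp
  [40,44): 4 bp
  [44,53): 9 bp
  [53,61): 8 bp
  [61,68): 7 bp
  [68,82): 14 bp
  [82,107): 25 bp
  [107,112): 5 bp
  [112,117): 5 bp
  [117,127): 10 bp
  [127,131): 4 bp
  [131,143): 12 bp

[2,4,4,5,5,7,8,8,9,9,10,10,11,12,14,25]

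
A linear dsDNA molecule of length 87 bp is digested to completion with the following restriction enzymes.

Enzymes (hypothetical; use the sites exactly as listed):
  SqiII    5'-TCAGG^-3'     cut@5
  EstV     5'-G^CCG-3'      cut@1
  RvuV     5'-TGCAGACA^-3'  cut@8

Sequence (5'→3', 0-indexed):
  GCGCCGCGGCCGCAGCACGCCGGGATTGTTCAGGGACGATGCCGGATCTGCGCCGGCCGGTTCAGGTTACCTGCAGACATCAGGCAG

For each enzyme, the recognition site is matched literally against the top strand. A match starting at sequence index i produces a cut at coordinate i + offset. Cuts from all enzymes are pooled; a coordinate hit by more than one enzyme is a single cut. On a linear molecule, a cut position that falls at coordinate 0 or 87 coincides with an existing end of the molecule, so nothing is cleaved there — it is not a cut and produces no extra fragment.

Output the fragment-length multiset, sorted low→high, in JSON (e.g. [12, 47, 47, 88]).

[3,3,4,5,6,7,10,10,11,13,15]

Site scan:
  SqiII (TCAGG, off=5): starts [29, 61, 79] → cuts [34, 66, 84]
  EstV (GCCG, off=1): starts [2, 8, 18, 40, 51, 55] → cuts [3, 9, 19, 41, 52, 56]
  RvuV (TGCAGACA, off=8): starts [71] → cuts [79]

Pooled cuts: [3, 9, 19, 34, 41, 52, 56, 66, 79, 84]

Fragment lengths:
  [0,3): 3 bp
  [3,9): 6 bp
  [9,19): 10 bp
  [19,34): 15 bp
  [34,41): 7 bp
  [41,52): 11 bp
  [52,56): 4 bp
  [56,66): 10 bp
  [66,79): 13 bp
  [79,84): 5 bp
  [84,87): 3 bp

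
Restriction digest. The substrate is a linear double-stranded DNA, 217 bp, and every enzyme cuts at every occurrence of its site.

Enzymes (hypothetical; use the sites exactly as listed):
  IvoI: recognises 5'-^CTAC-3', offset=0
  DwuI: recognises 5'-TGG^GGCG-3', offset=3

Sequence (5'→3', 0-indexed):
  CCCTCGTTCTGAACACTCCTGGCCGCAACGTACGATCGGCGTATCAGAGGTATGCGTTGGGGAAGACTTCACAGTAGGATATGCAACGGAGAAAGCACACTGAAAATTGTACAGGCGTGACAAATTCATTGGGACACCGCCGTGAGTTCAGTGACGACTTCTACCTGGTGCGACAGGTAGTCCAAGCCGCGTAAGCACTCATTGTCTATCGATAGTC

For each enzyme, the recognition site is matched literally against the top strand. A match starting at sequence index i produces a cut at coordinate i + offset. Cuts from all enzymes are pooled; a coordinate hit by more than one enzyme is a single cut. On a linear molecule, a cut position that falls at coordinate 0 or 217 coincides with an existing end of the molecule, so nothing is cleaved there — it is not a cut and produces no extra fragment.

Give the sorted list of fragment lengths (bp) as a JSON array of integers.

[57,160]

Per-enzyme occurrences:
  IvoI (CTAC, off=0): starts [160] → cuts [160]
  DwuI (TGGGGCG, off=3): no sites

All cut coordinates (distinct, sorted): [160]

Fragments:
  [0,160): 160 bp
  [160,217): 57 bp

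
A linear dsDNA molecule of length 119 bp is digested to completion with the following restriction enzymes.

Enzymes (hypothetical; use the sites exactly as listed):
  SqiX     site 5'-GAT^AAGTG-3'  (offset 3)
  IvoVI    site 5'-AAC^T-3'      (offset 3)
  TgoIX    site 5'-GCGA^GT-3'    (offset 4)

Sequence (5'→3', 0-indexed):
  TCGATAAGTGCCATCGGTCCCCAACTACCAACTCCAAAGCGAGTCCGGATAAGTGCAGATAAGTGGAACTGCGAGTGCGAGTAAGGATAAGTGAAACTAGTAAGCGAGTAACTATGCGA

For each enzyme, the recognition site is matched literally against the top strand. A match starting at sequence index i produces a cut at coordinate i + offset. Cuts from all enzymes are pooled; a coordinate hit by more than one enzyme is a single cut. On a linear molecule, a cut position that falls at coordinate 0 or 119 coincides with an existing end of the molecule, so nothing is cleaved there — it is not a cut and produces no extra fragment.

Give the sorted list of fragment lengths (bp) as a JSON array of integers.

[5,5,5,6,7,7,8,8,9,9,10,10,10,20]

Scan for sites:
  SqiX (GATAAGTG, off=3): starts [2, 47, 57, 85] → cuts [5, 50, 60, 88]
  IvoVI (AACT, off=3): starts [22, 29, 66, 94, 109] → cuts [25, 32, 69, 97, 112]
  TgoIX (GCGAGT, off=4): starts [38, 70, 76, 103] → cuts [42, 74, 80, 107]

All cut coordinates (distinct, sorted): [5, 25, 32, 42, 50, 60, 69, 74, 80, 88, 97, 107, 112]

Fragments:
  [0,5): 5 bp
  [5,25): 20 bp
  [25,32): 7 bp
  [32,42): 10 bp
  [42,50): 8 bp
  [50,60): 10 bp
  [60,69): 9 bp
  [69,74): 5 bp
  [74,80): 6 bp
  [80,88): 8 bp
  [88,97): 9 bp
  [97,107): 10 bp
  [107,112): 5 bp
  [112,119): 7 bp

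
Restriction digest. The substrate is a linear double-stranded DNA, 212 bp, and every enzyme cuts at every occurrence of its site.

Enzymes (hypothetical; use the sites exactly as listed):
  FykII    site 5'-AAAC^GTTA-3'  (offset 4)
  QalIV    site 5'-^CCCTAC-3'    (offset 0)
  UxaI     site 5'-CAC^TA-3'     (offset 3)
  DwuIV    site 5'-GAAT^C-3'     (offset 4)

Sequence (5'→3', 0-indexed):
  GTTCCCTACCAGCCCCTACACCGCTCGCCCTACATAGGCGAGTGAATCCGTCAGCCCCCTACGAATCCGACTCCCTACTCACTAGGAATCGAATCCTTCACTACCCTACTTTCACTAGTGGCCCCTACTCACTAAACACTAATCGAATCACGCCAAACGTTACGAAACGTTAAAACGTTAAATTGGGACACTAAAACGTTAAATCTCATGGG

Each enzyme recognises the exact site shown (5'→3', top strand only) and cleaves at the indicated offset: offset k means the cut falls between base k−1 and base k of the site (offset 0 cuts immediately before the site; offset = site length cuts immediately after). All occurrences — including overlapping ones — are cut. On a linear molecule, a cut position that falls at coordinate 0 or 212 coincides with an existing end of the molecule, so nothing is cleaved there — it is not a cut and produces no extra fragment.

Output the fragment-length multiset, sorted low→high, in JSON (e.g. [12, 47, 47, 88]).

Per-enzyme occurrences:
  FykII AAACGTTA/4: at [154, 164, 172, 193] ⇒ [158, 168, 176, 197]
  QalIV CCCTAC/0: at [3, 13, 27, 56, 72, 103, 122] ⇒ [3, 13, 27, 56, 72, 103, 122]
  UxaI CACTA/3: at [79, 98, 112, 129, 136, 188] ⇒ [82, 101, 115, 132, 139, 191]
  DwuIV GAATC/4: at [43, 62, 85, 90, 144] ⇒ [47, 66, 89, 94, 148]

All cut coordinates (distinct, sorted): [3, 13, 27, 47, 56, 66, 72, 82, 89, 94, 101, 103, 115, 122, 132, 139, 148, 158, 168, 176, 191, 197]

Fragment lengths:
  [0,3): 3 bp
  [3,13): 10 bp
  [13,27): 14 bp
  [27,47): 20 bp
  [47,56): 9 bp
  [56,66): 10 bp
  [66,72): 6 bp
  [72,82): 10 bp
  [82,89): 7 bp
  [89,94): 5 bp
  [94,101): 7 bp
  [101,103): 2 bp
  [103,115): 12 bp
  [115,122): 7 bp
  [122,132): 10 bp
  [132,139): 7 bp
  [139,148): 9 bp
  [148,158): 10 bp
  [158,168): 10 bp
  [168,176): 8 bp
  [176,191): 15 bp
  [191,197): 6 bp
  [197,212): 15 bp

[2,3,5,6,6,7,7,7,7,8,9,9,10,10,10,10,10,10,12,14,15,15,20]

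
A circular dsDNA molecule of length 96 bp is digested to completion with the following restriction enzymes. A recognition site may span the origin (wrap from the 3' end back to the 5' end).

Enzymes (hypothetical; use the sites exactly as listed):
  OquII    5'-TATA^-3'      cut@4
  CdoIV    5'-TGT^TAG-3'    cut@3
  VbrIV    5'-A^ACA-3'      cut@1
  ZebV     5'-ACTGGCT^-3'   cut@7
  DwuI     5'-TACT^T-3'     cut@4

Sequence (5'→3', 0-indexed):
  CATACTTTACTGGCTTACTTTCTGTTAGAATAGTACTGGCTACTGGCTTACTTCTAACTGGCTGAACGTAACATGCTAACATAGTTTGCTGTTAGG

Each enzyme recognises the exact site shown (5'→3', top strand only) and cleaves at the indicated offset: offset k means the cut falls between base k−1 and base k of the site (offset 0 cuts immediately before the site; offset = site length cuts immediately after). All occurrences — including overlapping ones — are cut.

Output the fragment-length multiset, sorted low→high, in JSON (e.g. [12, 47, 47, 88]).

Site scan:
  OquII (TATA, off=4): no sites
  CdoIV (TGTTAG, off=3): starts [22, 89] → cuts [25, 92]
  VbrIV (AACA, off=1): starts [69, 77] → cuts [70, 78]
  ZebV (ACTGGCT, off=7): starts [8, 34, 41, 56] → cuts [15, 41, 48, 63]
  DwuI (TACTT, off=4): starts [2, 15, 48] → cuts [6, 19, 52]

All cut coordinates (distinct, sorted): [6, 15, 19, 25, 41, 48, 52, 63, 70, 78, 92]

Fragment lengths:
  6→15: 9 bp
  15→19: 4 bp
  19→25: 6 bp
  25→41: 16 bp
  41→48: 7 bp
  48→52: 4 bp
  52→63: 11 bp
  63→70: 7 bp
  70→78: 8 bp
  78→92: 14 bp
  92→6 (wrap): 96-92+6 = 10 bp

[4,4,6,7,7,8,9,10,11,14,16]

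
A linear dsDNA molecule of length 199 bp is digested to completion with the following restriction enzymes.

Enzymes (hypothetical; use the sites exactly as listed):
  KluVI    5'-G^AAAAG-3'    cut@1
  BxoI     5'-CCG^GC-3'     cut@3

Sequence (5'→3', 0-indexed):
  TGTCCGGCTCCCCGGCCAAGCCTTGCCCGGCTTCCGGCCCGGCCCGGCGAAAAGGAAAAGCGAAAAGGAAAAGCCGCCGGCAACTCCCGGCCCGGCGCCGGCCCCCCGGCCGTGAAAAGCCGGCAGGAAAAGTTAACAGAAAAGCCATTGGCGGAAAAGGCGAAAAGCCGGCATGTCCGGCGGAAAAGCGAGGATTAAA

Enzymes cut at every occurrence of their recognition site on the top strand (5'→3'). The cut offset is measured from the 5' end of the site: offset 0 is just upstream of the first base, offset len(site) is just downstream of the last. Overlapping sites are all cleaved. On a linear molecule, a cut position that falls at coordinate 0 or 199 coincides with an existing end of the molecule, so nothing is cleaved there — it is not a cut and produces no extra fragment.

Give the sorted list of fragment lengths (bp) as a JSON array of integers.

[3,4,5,5,5,5,6,6,6,6,6,7,7,8,8,8,8,8,9,10,11,12,15,15,16]

Per-enzyme occurrences:
  KluVI (GAAAAG, off=1): starts [48, 54, 61, 67, 113, 126, 138, 153, 161, 182] → cuts [49, 55, 62, 68, 114, 127, 139, 154, 162, 183]
  BxoI (CCGGC, off=3): starts [3, 11, 26, 33, 38, 43, 76, 86, 91, 97, 105, 119, 167, 176] → cuts [6, 14, 29, 36, 41, 46, 79, 89, 94, 100, 108, 122, 170, 179]

All cut coordinates (distinct, sorted): [6, 14, 29, 36, 41, 46, 49, 55, 62, 68, 79, 89, 94, 100, 108, 114, 122, 127, 139, 154, 162, 170, 179, 183]

Fragment lengths:
  [0,6): 6 bp
  [6,14): 8 bp
  [14,29): 15 bp
  [29,36): 7 bp
  [36,41): 5 bp
  [41,46): 5 bp
  [46,49): 3 bp
  [49,55): 6 bp
  [55,62): 7 bp
  [62,68): 6 bp
  [68,79): 11 bp
  [79,89): 10 bp
  [89,94): 5 bp
  [94,100): 6 bp
  [100,108): 8 bp
  [108,114): 6 bp
  [114,122): 8 bp
  [122,127): 5 bp
  [127,139): 12 bp
  [139,154): 15 bp
  [154,162): 8 bp
  [162,170): 8 bp
  [170,179): 9 bp
  [179,183): 4 bp
  [183,199): 16 bp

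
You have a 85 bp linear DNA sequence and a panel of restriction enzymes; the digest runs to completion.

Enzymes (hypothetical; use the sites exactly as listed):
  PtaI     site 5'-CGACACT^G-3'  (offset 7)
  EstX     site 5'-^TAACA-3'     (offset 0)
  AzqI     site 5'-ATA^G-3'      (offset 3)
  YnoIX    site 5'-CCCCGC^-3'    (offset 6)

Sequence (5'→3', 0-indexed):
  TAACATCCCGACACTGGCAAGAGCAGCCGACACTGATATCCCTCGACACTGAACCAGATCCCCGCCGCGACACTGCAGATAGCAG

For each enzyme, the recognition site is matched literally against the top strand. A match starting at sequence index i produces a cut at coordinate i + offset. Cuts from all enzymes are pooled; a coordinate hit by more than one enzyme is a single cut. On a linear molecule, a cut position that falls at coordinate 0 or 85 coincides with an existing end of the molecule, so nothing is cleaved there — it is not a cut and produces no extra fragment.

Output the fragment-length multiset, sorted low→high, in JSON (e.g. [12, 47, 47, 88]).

Site scan:
  PtaI (CGACACTG, off=7): starts [8, 27, 43, 67] → cuts [15, 34, 50, 74]
  EstX (TAACA, off=0): starts [0] → cuts [] (position 0 is a terminus of the linear molecule — no cut)
  AzqI (ATAG, off=3): starts [78] → cuts [81]
  YnoIX (CCCCGC, off=6): starts [59] → cuts [65]

All cut coordinates (distinct, sorted): [15, 34, 50, 65, 74, 81]

Fragment lengths:
  [0,15): 15 bp
  [15,34): 19 bp
  [34,50): 16 bp
  [50,65): 15 bp
  [65,74): 9 bp
  [74,81): 7 bp
  [81,85): 4 bp

[4,7,9,15,15,16,19]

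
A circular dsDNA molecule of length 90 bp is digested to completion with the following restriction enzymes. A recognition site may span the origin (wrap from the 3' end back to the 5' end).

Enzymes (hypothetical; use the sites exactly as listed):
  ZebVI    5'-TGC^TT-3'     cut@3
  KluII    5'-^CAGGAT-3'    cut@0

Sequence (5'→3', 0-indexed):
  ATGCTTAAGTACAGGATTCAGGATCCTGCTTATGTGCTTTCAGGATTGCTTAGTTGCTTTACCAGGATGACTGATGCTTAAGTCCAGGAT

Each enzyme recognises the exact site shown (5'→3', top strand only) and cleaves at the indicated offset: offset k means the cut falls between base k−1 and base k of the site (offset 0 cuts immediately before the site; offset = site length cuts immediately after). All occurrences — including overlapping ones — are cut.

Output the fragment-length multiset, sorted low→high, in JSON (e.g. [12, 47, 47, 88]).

Site scan:
  ZebVI (TGCTT, off=3): starts [1, 26, 34, 46, 54, 74] → cuts [4, 29, 37, 49, 57, 77]
  KluII (CAGGAT, off=0): starts [11, 18, 40, 62, 84] → cuts [11, 18, 40, 62, 84]

All cut coordinates (distinct, sorted): [4, 11, 18, 29, 37, 40, 49, 57, 62, 77, 84]

Fragment lengths:
  4→11: 7 bp
  11→18: 7 bp
  18→29: 11 bp
  29→37: 8 bp
  37→40: 3 bp
  40→49: 9 bp
  49→57: 8 bp
  57→62: 5 bp
  62→77: 15 bp
  77→84: 7 bp
  84→4 (wrap): 90-84+4 = 10 bp

[3,5,7,7,7,8,8,9,10,11,15]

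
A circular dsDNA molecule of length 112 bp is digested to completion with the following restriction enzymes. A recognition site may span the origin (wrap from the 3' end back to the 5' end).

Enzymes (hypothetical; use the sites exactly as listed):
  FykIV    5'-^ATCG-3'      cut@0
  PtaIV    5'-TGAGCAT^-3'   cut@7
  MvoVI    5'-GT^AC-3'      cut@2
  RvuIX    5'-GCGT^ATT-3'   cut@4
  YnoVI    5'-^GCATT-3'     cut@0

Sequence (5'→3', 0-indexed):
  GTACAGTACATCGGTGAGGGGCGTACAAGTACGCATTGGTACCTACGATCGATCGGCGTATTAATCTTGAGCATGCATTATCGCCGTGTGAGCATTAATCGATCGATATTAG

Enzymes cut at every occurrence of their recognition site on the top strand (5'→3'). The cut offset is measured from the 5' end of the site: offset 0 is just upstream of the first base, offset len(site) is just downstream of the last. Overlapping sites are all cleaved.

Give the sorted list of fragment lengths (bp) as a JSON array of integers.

[2,2,2,4,4,4,5,5,6,7,8,8,12,13,15,15]

Per-enzyme occurrences:
  FykIV (ATCG, off=0): starts [9, 47, 51, 79, 97, 101] → cuts [9, 47, 51, 79, 97, 101]
  PtaIV (TGAGCAT, off=7): starts [67, 88] → cuts [74, 95]
  MvoVI (GTAC, off=2): starts [0, 5, 22, 28, 38] → cuts [2, 7, 24, 30, 40]
  RvuIX (GCGTATT, off=4): starts [55] → cuts [59]
  YnoVI (GCATT, off=0): starts [32, 74, 91] → cuts [32, 74, 91]

Pooled cuts: [2, 7, 9, 24, 30, 32, 40, 47, 51, 59, 74, 79, 91, 95, 97, 101]

Fragment lengths:
  2→7: 5 bp
  7→9: 2 bp
  9→24: 15 bp
  24→30: 6 bp
  30→32: 2 bp
  32→40: 8 bp
  40→47: 7 bp
  47→51: 4 bp
  51→59: 8 bp
  59→74: 15 bp
  74→79: 5 bp
  79→91: 12 bp
  91→95: 4 bp
  95→97: 2 bp
  97→101: 4 bp
  101→2 (wrap): 112-101+2 = 13 bp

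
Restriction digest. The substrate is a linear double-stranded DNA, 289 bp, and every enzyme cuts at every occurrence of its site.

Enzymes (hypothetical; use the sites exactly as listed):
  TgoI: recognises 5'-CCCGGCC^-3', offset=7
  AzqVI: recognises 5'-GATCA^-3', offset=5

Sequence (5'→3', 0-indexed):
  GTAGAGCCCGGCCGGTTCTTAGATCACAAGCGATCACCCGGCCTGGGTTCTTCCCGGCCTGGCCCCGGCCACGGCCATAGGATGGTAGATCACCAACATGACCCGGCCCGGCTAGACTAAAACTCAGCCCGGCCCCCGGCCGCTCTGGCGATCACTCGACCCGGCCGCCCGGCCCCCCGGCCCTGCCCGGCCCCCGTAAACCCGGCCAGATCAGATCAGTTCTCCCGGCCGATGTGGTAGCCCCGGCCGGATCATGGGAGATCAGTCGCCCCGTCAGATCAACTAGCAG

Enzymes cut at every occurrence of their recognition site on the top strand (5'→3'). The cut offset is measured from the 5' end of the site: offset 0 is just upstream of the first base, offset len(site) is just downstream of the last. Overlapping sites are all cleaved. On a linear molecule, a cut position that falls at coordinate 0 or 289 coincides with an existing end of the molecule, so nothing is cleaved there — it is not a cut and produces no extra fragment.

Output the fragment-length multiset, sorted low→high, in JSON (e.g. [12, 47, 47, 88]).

[5,6,6,7,7,8,8,8,10,10,10,11,12,12,13,13,13,15,16,16,17,18,22,26]

Site scan:
  TgoI CCCGGCC/7: at [6, 36, 52, 63, 101, 127, 134, 159, 167, 175, 185, 200, 223, 241] ⇒ [13, 43, 59, 70, 108, 134, 141, 166, 174, 182, 192, 207, 230, 248]
  AzqVI GATCA/5: at [21, 31, 87, 149, 208, 213, 249, 259, 276] ⇒ [26, 36, 92, 154, 213, 218, 254, 264, 281]

Pooled cuts: [13, 26, 36, 43, 59, 70, 92, 108, 134, 141, 154, 166, 174, 182, 192, 207, 213, 218, 230, 248, 254, 264, 281]

Fragment lengths:
  [0,13): 13 bp
  [13,26): 13 bp
  [26,36): 10 bp
  [36,43): 7 bp
  [43,59): 16 bp
  [59,70): 11 bp
  [70,92): 22 bp
  [92,108): 16 bp
  [108,134): 26 bp
  [134,141): 7 bp
  [141,154): 13 bp
  [154,166): 12 bp
  [166,174): 8 bp
  [174,182): 8 bp
  [182,192): 10 bp
  [192,207): 15 bp
  [207,213): 6 bp
  [213,218): 5 bp
  [218,230): 12 bp
  [230,248): 18 bp
  [248,254): 6 bp
  [254,264): 10 bp
  [264,281): 17 bp
  [281,289): 8 bp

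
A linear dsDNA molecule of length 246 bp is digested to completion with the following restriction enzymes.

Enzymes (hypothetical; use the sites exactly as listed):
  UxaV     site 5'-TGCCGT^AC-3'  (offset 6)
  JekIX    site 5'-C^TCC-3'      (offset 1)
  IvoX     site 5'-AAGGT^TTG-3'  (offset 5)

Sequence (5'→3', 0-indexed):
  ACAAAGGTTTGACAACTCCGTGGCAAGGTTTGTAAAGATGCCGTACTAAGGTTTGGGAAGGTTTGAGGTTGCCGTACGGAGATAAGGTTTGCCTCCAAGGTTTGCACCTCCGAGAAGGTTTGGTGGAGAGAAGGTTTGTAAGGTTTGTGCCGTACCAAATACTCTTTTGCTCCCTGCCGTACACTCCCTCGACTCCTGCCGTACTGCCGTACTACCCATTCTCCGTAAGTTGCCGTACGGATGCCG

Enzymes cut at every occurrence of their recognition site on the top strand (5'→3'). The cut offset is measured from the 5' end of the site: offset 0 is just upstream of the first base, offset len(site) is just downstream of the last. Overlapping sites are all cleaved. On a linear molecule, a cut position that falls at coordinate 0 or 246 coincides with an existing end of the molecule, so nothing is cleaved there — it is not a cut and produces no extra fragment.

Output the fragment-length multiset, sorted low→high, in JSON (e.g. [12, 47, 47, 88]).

[4,5,7,8,8,8,8,8,9,9,9,9,10,10,10,11,11,13,13,13,15,15,16,17]

Site scan:
  UxaV (TGCCGTAC, off=6): starts [38, 69, 147, 174, 196, 204, 230] → cuts [44, 75, 153, 180, 202, 210, 236]
  JekIX (CTCC, off=1): starts [15, 92, 107, 169, 183, 192, 220] → cuts [16, 93, 108, 170, 184, 193, 221]
  IvoX (AAGGTTTG, off=5): starts [3, 24, 47, 57, 83, 96, 114, 130, 139] → cuts [8, 29, 52, 62, 88, 101, 119, 135, 144]

All cut coordinates (distinct, sorted): [8, 16, 29, 44, 52, 62, 75, 88, 93, 101, 108, 119, 135, 144, 153, 170, 180, 184, 193, 202, 210, 221, 236]

Fragment lengths:
  [0,8): 8 bp
  [8,16): 8 bp
  [16,29): 13 bp
  [29,44): 15 bp
  [44,52): 8 bp
  [52,62): 10 bp
  [62,75): 13 bp
  [75,88): 13 bp
  [88,93): 5 bp
  [93,101): 8 bp
  [101,108): 7 bp
  [108,119): 11 bp
  [119,135): 16 bp
  [135,144): 9 bp
  [144,153): 9 bp
  [153,170): 17 bp
  [170,180): 10 bp
  [180,184): 4 bp
  [184,193): 9 bp
  [193,202): 9 bp
  [202,210): 8 bp
  [210,221): 11 bp
  [221,236): 15 bp
  [236,246): 10 bp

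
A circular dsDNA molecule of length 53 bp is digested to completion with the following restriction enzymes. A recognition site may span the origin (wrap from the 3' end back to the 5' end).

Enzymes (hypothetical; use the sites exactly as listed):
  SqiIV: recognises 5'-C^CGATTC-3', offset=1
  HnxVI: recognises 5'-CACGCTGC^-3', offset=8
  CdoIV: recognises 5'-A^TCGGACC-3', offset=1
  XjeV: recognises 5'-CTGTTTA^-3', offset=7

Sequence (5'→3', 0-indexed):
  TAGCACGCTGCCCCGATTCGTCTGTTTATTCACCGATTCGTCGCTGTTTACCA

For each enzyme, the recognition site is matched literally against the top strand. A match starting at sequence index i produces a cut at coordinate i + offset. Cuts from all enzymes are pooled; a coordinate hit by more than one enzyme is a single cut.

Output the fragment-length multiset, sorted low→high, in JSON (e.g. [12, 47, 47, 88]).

[2,5,14,15,17]

Site scan:
  SqiIV (CCGATTC, off=1): starts [12, 32] → cuts [13, 33]
  HnxVI (CACGCTGC, off=8): starts [3] → cuts [11]
  CdoIV (ATCGGACC, off=1): no sites
  XjeV (CTGTTTA, off=7): starts [21, 43] → cuts [28, 50]

Pooled cuts: [11, 13, 28, 33, 50]

Fragments:
  11→13: 2 bp
  13→28: 15 bp
  28→33: 5 bp
  33→50: 17 bp
  50→11 (wrap): 53-50+11 = 14 bp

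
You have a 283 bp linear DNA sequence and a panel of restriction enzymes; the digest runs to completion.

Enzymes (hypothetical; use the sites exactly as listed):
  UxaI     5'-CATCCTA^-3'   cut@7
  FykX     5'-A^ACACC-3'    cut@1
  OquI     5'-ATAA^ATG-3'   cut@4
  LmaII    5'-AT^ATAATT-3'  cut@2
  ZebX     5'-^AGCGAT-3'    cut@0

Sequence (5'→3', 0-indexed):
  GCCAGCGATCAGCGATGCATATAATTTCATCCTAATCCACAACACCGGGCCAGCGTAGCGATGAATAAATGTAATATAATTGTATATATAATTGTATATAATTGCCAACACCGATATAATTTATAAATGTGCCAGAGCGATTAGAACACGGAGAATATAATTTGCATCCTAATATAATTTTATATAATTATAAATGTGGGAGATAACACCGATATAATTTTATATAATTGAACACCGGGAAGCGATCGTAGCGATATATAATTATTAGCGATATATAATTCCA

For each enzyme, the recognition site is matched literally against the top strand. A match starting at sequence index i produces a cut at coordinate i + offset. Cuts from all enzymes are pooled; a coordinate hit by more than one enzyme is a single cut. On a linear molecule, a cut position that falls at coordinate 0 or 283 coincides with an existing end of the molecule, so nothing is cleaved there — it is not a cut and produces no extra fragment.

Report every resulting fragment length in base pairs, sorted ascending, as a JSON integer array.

[2,3,7,7,7,8,8,8,8,8,9,9,9,9,9,10,10,10,10,10,10,11,12,12,12,14,15,15,21]

Scan for sites:
  UxaI CATCCTA/7: at [27, 164] ⇒ [34, 171]
  FykX AACACC/1: at [40, 106, 204, 230] ⇒ [41, 107, 205, 231]
  OquI ATAAATG/4: at [64, 122, 189] ⇒ [68, 126, 193]
  LmaII ATATAATT/2: at [18, 73, 85, 95, 113, 154, 171, 181, 211, 221, 255, 272] ⇒ [20, 75, 87, 97, 115, 156, 173, 183, 213, 223, 257, 274]
  ZebX AGCGAT/0: at [3, 10, 56, 135, 240, 249, 266] ⇒ [3, 10, 56, 135, 240, 249, 266]

Pooled cuts: [3, 10, 20, 34, 41, 56, 68, 75, 87, 97, 107, 115, 126, 135, 156, 171, 173, 183, 193, 205, 213, 223, 231, 240, 249, 257, 266, 274]

Fragments:
  [0,3): 3 bp
  [3,10): 7 bp
  [10,20): 10 bp
  [20,34): 14 bp
  [34,41): 7 bp
  [41,56): 15 bp
  [56,68): 12 bp
  [68,75): 7 bp
  [75,87): 12 bp
  [87,97): 10 bp
  [97,107): 10 bp
  [107,115): 8 bp
  [115,126): 11 bp
  [126,135): 9 bp
  [135,156): 21 bp
  [156,171): 15 bp
  [171,173): 2 bp
  [173,183): 10 bp
  [183,193): 10 bp
  [193,205): 12 bp
  [205,213): 8 bp
  [213,223): 10 bp
  [223,231): 8 bp
  [231,240): 9 bp
  [240,249): 9 bp
  [249,257): 8 bp
  [257,266): 9 bp
  [266,274): 8 bp
  [274,283): 9 bp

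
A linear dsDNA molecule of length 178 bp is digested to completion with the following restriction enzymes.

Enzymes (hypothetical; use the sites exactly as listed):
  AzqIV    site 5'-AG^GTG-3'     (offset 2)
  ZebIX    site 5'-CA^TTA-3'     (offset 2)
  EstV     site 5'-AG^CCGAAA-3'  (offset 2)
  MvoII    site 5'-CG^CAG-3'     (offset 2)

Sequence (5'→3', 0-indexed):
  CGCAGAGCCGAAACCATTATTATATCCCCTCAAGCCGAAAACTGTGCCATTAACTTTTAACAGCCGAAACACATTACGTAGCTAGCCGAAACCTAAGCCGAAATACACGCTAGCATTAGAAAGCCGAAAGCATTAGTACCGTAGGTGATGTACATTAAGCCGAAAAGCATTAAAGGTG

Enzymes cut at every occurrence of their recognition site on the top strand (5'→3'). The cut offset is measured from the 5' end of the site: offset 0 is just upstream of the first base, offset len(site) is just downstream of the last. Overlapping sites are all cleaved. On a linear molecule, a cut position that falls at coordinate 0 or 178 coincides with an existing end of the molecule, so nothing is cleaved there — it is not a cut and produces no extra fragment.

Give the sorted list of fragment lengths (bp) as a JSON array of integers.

Site scan:
  AzqIV AGGTG/2: at [142, 173] ⇒ [144, 175]
  ZebIX CATTA/2: at [14, 47, 71, 113, 130, 152, 167] ⇒ [16, 49, 73, 115, 132, 154, 169]
  EstV AGCCGAAA/2: at [5, 32, 61, 83, 95, 121, 157] ⇒ [7, 34, 63, 85, 97, 123, 159]
  MvoII CGCAG/2: at [0] ⇒ [2]

Pooled cuts: [2, 7, 16, 34, 49, 63, 73, 85, 97, 115, 123, 132, 144, 154, 159, 169, 175]

Fragment lengths:
  [0,2): 2 bp
  [2,7): 5 bp
  [7,16): 9 bp
  [16,34): 18 bp
  [34,49): 15 bp
  [49,63): 14 bp
  [63,73): 10 bp
  [73,85): 12 bp
  [85,97): 12 bp
  [97,115): 18 bp
  [115,123): 8 bp
  [123,132): 9 bp
  [132,144): 12 bp
  [144,154): 10 bp
  [154,159): 5 bp
  [159,169): 10 bp
  [169,175): 6 bp
  [175,178): 3 bp

[2,3,5,5,6,8,9,9,10,10,10,12,12,12,14,15,18,18]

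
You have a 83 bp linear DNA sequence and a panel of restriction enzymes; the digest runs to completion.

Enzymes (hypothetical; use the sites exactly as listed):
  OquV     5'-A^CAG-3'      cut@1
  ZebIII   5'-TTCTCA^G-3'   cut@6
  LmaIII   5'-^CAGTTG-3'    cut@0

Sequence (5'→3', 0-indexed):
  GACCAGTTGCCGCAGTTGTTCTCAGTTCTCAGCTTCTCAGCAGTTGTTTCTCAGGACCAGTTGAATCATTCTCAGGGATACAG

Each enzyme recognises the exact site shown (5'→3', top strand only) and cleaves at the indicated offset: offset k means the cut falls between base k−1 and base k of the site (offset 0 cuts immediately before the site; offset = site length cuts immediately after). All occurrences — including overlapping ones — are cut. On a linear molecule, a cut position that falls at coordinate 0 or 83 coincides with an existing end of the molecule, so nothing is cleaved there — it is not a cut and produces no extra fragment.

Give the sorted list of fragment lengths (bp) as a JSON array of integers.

[1,3,3,4,6,7,8,9,12,13,17]

Site scan:
  OquV (ACAG, off=1): starts [79] → cuts [80]
  ZebIII (TTCTCAG, off=6): starts [18, 25, 33, 47, 68] → cuts [24, 31, 39, 53, 74]
  LmaIII (CAGTTG, off=0): starts [3, 12, 40, 57] → cuts [3, 12, 40, 57]

Pooled cuts: [3, 12, 24, 31, 39, 40, 53, 57, 74, 80]

Fragment lengths:
  [0,3): 3 bp
  [3,12): 9 bp
  [12,24): 12 bp
  [24,31): 7 bp
  [31,39): 8 bp
  [39,40): 1 bp
  [40,53): 13 bp
  [53,57): 4 bp
  [57,74): 17 bp
  [74,80): 6 bp
  [80,83): 3 bp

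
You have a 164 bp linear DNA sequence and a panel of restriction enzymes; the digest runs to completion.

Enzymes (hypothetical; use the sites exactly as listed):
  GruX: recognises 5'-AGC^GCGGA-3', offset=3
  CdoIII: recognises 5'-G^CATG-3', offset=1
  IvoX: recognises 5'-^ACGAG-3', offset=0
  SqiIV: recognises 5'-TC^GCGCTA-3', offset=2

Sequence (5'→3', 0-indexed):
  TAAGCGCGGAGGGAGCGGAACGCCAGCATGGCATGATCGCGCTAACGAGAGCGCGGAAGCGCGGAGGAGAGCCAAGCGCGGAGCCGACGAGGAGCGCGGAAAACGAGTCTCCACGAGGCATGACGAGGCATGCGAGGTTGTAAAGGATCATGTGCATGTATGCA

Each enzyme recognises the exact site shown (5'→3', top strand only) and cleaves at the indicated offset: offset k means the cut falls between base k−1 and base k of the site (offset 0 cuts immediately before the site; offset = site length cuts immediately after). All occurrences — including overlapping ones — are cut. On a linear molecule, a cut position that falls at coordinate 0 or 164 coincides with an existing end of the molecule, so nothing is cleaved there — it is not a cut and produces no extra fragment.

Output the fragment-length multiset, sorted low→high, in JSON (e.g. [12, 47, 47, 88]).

[4,5,5,6,6,6,7,7,8,8,9,9,10,10,17,21,26]

Site scan:
  GruX AGCGCGGA/3: at [2, 49, 57, 74, 92] ⇒ [5, 52, 60, 77, 95]
  CdoIII GCATG/1: at [25, 30, 117, 127, 153] ⇒ [26, 31, 118, 128, 154]
  IvoX ACGAG/0: at [44, 86, 102, 112, 122] ⇒ [44, 86, 102, 112, 122]
  SqiIV TCGCGCTA/2: at [36] ⇒ [38]

All cut coordinates (distinct, sorted): [5, 26, 31, 38, 44, 52, 60, 77, 86, 95, 102, 112, 118, 122, 128, 154]

Fragments:
  [0,5): 5 bp
  [5,26): 21 bp
  [26,31): 5 bp
  [31,38): 7 bp
  [38,44): 6 bp
  [44,52): 8 bp
  [52,60): 8 bp
  [60,77): 17 bp
  [77,86): 9 bp
  [86,95): 9 bp
  [95,102): 7 bp
  [102,112): 10 bp
  [112,118): 6 bp
  [118,122): 4 bp
  [122,128): 6 bp
  [128,154): 26 bp
  [154,164): 10 bp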